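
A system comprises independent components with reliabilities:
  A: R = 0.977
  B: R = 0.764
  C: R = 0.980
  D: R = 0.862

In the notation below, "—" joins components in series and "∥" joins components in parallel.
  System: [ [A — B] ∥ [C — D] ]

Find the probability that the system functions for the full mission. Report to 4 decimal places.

0.9606

Series (A and B): 0.977000 × 0.764000 = 0.746428
Series (C and D): 0.980000 × 0.862000 = 0.844760
Parallel ([0.746428] and [0.844760]): 1 − (1 − 0.746428)(1 − 0.844760) = 0.9606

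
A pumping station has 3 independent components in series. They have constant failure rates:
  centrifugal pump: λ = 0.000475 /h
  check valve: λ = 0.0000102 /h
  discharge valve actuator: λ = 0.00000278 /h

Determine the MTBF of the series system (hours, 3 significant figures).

Series of exponential components: λ_sys = Σ λ_i
λ_sys = 0.000475 + 0.0000102 + 0.00000278 = 4.8798e-04 /h
MTBF = 1 / λ_sys = 2050 h

2050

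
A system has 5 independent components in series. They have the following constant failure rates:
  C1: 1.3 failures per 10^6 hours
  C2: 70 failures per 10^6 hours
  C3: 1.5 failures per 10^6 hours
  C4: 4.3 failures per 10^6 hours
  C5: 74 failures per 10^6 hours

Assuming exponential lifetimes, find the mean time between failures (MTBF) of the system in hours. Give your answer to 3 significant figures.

Series of exponential components: λ_sys = Σ λ_i
λ_sys = 0.0000013 + 0.000070 + 0.0000015 + 0.0000043 + 0.000074 = 1.5110e-04 /h
MTBF = 1 / λ_sys = 6620 h

6620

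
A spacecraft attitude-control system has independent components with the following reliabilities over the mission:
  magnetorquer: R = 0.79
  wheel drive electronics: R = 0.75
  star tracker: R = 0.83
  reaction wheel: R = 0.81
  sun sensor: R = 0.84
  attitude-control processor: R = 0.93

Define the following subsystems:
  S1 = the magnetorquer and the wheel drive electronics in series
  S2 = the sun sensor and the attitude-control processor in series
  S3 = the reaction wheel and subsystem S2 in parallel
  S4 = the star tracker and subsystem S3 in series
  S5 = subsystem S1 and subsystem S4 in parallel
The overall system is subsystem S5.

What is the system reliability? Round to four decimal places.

Series (magnetorquer and wheel drive electronics): 0.790000 × 0.750000 = 0.592500
Series (sun sensor and attitude-control processor): 0.840000 × 0.930000 = 0.781200
Parallel (reaction wheel and [0.781200]): 1 − (1 − 0.810000)(1 − 0.781200) = 0.958428
Series (star tracker and [0.958428]): 0.830000 × 0.958428 = 0.795495
Parallel ([0.592500] and [0.795495]): 1 − (1 − 0.592500)(1 − 0.795495) = 0.9167

0.9167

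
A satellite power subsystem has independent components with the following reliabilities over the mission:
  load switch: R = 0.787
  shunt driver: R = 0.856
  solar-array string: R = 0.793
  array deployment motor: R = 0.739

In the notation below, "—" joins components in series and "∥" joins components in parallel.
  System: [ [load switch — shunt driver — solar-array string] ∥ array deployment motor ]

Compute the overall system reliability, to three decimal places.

Series (load switch, shunt driver, and solar-array string): 0.78700 × 0.85600 × 0.79300 = 0.53422
Parallel ([0.53422] and array deployment motor): 1 − (1 − 0.53422)(1 − 0.73900) = 0.878

0.878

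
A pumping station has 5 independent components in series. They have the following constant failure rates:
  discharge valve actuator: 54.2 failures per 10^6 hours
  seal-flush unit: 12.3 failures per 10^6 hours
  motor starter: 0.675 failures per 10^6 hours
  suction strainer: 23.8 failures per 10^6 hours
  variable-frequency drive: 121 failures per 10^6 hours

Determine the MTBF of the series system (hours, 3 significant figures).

4720

Series of exponential components: λ_sys = Σ λ_i
λ_sys = 0.0000542 + 0.0000123 + 0.000000675 + 0.0000238 + 0.000121 = 2.1198e-04 /h
MTBF = 1 / λ_sys = 4720 h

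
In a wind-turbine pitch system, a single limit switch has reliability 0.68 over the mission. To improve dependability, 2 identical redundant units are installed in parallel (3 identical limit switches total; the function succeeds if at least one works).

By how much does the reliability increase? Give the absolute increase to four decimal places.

0.2872

R_before = 0.68
R_after = 1 − (1 − 0.68)^3 = 0.9672
ΔR = 0.9672 − 0.68 = 0.2872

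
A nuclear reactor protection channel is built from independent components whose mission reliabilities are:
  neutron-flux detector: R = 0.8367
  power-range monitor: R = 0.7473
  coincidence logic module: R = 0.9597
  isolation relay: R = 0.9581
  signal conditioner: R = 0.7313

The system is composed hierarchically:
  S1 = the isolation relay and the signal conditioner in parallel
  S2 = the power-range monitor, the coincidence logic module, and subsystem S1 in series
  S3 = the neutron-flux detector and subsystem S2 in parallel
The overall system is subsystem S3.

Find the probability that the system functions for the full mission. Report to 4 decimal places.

0.9525

Parallel (isolation relay and signal conditioner): 1 − (1 − 0.958100)(1 − 0.731300) = 0.988741
Series (power-range monitor, coincidence logic module, and [0.988741]): 0.747300 × 0.959700 × 0.988741 = 0.709109
Parallel (neutron-flux detector and [0.709109]): 1 − (1 − 0.836700)(1 − 0.709109) = 0.9525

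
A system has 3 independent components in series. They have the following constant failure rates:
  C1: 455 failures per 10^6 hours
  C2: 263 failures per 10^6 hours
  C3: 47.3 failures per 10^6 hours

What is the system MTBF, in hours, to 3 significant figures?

1310

Series of exponential components: λ_sys = Σ λ_i
λ_sys = 0.000455 + 0.000263 + 0.0000473 = 7.6530e-04 /h
MTBF = 1 / λ_sys = 1310 h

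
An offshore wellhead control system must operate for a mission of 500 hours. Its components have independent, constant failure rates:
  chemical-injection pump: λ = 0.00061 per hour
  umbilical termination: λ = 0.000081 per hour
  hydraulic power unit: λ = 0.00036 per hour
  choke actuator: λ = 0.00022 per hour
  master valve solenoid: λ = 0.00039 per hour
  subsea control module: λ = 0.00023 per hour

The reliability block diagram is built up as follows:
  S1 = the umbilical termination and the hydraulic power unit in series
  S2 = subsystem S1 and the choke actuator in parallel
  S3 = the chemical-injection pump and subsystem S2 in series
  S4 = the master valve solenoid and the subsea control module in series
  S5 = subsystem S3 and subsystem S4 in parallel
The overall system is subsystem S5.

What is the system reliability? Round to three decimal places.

0.926

R(chemical-injection pump) = exp(−0.00061 × 500) = 0.73712
R(umbilical termination) = exp(−0.000081 × 500) = 0.96031
R(hydraulic power unit) = exp(−0.00036 × 500) = 0.83527
R(choke actuator) = exp(−0.00022 × 500) = 0.89583
R(master valve solenoid) = exp(−0.00039 × 500) = 0.82283
R(subsea control module) = exp(−0.00023 × 500) = 0.89137
Series (umbilical termination and hydraulic power unit): 0.96031 × 0.83527 = 0.80212
Parallel ([0.80212] and choke actuator): 1 − (1 − 0.80212)(1 − 0.89583) = 0.97939
Series (chemical-injection pump and [0.97939]): 0.73712 × 0.97939 = 0.72193
Series (master valve solenoid and subsea control module): 0.82283 × 0.89137 = 0.73345
Parallel ([0.72193] and [0.73345]): 1 − (1 − 0.72193)(1 − 0.73345) = 0.926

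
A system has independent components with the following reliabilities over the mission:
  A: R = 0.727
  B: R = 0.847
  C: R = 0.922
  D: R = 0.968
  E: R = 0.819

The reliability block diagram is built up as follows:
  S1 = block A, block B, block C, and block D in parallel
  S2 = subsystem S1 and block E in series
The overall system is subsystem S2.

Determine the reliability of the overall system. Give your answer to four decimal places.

Parallel (A, B, C, and D): 1 − (1 − 0.727000)(1 − 0.847000)(1 − 0.922000)(1 − 0.968000) = 0.999896
Series ([0.999896] and E): 0.999896 × 0.819000 = 0.8189

0.8189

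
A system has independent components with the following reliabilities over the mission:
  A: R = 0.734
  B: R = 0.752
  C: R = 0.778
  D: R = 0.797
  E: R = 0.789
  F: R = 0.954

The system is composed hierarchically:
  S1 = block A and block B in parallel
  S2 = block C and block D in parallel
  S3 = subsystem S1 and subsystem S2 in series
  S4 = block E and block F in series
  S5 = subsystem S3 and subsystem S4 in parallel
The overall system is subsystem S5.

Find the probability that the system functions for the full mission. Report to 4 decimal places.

0.9733

Parallel (A and B): 1 − (1 − 0.734000)(1 − 0.752000) = 0.934032
Parallel (C and D): 1 − (1 − 0.778000)(1 − 0.797000) = 0.954934
Series ([0.934032] and [0.954934]): 0.934032 × 0.954934 = 0.891939
Series (E and F): 0.789000 × 0.954000 = 0.752706
Parallel ([0.891939] and [0.752706]): 1 − (1 − 0.891939)(1 − 0.752706) = 0.9733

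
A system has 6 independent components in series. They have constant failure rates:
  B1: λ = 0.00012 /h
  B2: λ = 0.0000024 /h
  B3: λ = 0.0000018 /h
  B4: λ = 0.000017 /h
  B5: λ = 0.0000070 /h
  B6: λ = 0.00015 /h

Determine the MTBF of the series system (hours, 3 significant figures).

Series of exponential components: λ_sys = Σ λ_i
λ_sys = 0.00012 + 0.0000024 + 0.0000018 + 0.000017 + 0.0000070 + 0.00015 = 2.9820e-04 /h
MTBF = 1 / λ_sys = 3350 h

3350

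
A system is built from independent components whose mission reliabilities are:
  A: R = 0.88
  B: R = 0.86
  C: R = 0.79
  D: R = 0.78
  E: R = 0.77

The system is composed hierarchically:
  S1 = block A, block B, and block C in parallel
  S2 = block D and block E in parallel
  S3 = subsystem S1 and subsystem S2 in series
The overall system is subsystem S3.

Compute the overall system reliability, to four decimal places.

Parallel (A, B, and C): 1 − (1 − 0.880000)(1 − 0.860000)(1 − 0.790000) = 0.996472
Parallel (D and E): 1 − (1 − 0.780000)(1 − 0.770000) = 0.949400
Series ([0.996472] and [0.949400]): 0.996472 × 0.949400 = 0.9461

0.9461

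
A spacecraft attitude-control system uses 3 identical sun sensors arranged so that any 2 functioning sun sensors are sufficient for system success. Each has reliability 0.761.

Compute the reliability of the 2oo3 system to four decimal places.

0.8559

R = Σ_{i=2}^{3} C(3,i) p^i (1−p)^{3−i} with p = 0.761
C(3,2)·0.761^2·0.239^1 = 0.415230
C(3,3)·0.761^3·0.239^0 = 0.440711
Sum = 0.8559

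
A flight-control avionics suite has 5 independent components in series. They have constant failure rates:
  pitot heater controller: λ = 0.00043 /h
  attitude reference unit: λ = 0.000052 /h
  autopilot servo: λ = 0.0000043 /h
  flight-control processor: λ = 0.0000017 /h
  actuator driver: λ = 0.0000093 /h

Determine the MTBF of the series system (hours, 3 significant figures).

2010

Series of exponential components: λ_sys = Σ λ_i
λ_sys = 0.00043 + 0.000052 + 0.0000043 + 0.0000017 + 0.0000093 = 4.9730e-04 /h
MTBF = 1 / λ_sys = 2010 h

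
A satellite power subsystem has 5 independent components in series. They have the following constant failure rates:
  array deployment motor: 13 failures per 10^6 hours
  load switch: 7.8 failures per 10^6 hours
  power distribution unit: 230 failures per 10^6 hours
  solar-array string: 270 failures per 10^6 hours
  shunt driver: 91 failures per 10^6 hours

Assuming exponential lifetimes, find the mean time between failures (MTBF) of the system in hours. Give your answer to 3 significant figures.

Series of exponential components: λ_sys = Σ λ_i
λ_sys = 0.000013 + 0.0000078 + 0.00023 + 0.00027 + 0.000091 = 6.1180e-04 /h
MTBF = 1 / λ_sys = 1630 h

1630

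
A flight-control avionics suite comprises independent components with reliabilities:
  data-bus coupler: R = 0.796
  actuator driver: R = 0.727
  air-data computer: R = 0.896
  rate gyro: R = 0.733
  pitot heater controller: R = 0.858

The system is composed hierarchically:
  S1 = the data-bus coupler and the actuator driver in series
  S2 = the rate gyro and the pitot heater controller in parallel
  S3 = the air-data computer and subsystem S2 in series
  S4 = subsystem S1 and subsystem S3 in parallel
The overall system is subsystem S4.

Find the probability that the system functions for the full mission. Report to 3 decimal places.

0.942

Series (data-bus coupler and actuator driver): 0.79600 × 0.72700 = 0.57869
Parallel (rate gyro and pitot heater controller): 1 − (1 − 0.73300)(1 − 0.85800) = 0.96209
Series (air-data computer and [0.96209]): 0.89600 × 0.96209 = 0.86203
Parallel ([0.57869] and [0.86203]): 1 − (1 − 0.57869)(1 − 0.86203) = 0.942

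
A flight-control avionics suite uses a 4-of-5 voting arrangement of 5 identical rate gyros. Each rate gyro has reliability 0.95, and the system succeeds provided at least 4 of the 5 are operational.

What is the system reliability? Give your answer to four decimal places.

R = Σ_{i=4}^{5} C(5,i) p^i (1−p)^{5−i} with p = 0.95
C(5,4)·0.95^4·0.05^1 = 0.203627
C(5,5)·0.95^5·0.05^0 = 0.773781
Sum = 0.9774

0.9774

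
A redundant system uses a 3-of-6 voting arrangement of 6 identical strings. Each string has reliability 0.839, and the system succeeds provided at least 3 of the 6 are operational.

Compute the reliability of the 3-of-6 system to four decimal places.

0.9923

R = Σ_{i=3}^{6} C(6,i) p^i (1−p)^{6−i} with p = 0.839
C(6,3)·0.839^3·0.161^3 = 0.049294
C(6,4)·0.839^4·0.161^2 = 0.192660
C(6,5)·0.839^5·0.161^1 = 0.401594
C(6,6)·0.839^6·0.161^0 = 0.348796
Sum = 0.9923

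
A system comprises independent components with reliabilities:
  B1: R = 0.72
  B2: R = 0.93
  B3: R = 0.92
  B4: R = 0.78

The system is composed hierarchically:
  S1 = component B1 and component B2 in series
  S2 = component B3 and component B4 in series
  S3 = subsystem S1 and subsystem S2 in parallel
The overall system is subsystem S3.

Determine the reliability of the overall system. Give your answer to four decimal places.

Series (B1 and B2): 0.720000 × 0.930000 = 0.669600
Series (B3 and B4): 0.920000 × 0.780000 = 0.717600
Parallel ([0.669600] and [0.717600]): 1 − (1 − 0.669600)(1 − 0.717600) = 0.9067

0.9067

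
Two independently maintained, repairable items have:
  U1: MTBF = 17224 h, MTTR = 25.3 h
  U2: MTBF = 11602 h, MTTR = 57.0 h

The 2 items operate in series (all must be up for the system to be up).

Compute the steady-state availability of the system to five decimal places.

A(U1) = MTBF/(MTBF+MTTR) = 17224/(17224+25.3) = 0.998533
A(U2) = MTBF/(MTBF+MTTR) = 11602/(11602+57.0) = 0.995111
Series availability: 0.998533 × 0.995111 = 0.99365

0.99365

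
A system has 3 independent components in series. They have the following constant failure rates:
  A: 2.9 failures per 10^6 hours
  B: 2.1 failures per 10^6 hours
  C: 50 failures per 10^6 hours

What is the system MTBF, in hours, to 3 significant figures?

18200

Series of exponential components: λ_sys = Σ λ_i
λ_sys = 0.0000029 + 0.0000021 + 0.000050 = 5.5000e-05 /h
MTBF = 1 / λ_sys = 18200 h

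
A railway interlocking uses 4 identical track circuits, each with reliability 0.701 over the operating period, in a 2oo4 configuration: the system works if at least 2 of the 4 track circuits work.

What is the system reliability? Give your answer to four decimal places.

0.9171

R = Σ_{i=2}^{4} C(4,i) p^i (1−p)^{4−i} with p = 0.701
C(4,2)·0.701^2·0.299^2 = 0.263590
C(4,3)·0.701^3·0.299^1 = 0.411989
C(4,4)·0.701^4·0.299^0 = 0.241475
Sum = 0.9171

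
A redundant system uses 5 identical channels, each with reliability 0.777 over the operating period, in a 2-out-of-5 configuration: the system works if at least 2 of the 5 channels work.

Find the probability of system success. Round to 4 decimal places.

0.9898

R = Σ_{i=2}^{5} C(5,i) p^i (1−p)^{5−i} with p = 0.777
C(5,2)·0.777^2·0.223^3 = 0.066951
C(5,3)·0.777^3·0.223^2 = 0.233277
C(5,4)·0.777^4·0.223^1 = 0.406405
C(5,5)·0.777^5·0.223^0 = 0.283208
Sum = 0.9898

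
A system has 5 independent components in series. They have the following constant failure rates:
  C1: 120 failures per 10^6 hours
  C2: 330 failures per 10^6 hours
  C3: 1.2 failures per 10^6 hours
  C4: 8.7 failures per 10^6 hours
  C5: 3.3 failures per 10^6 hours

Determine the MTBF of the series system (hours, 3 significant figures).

Series of exponential components: λ_sys = Σ λ_i
λ_sys = 0.00012 + 0.00033 + 0.0000012 + 0.0000087 + 0.0000033 = 4.6320e-04 /h
MTBF = 1 / λ_sys = 2160 h

2160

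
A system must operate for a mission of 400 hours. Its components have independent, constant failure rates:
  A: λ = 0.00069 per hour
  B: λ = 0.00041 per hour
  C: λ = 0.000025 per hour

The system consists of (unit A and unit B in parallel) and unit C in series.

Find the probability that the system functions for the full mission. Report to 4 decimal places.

R(A) = exp(−0.00069 × 400) = 0.758813
R(B) = exp(−0.00041 × 400) = 0.848742
R(C) = exp(−0.000025 × 400) = 0.990050
Parallel (A and B): 1 − (1 − 0.758813)(1 − 0.848742) = 0.963519
Series ([0.963519] and C): 0.963519 × 0.990050 = 0.9539

0.9539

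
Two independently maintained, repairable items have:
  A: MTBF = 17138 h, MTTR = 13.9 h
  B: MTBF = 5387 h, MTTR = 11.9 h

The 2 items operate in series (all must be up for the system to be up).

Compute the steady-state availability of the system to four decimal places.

0.9970

A(A) = MTBF/(MTBF+MTTR) = 17138/(17138+13.9) = 0.999190
A(B) = MTBF/(MTBF+MTTR) = 5387/(5387+11.9) = 0.997796
Series availability: 0.999190 × 0.997796 = 0.9970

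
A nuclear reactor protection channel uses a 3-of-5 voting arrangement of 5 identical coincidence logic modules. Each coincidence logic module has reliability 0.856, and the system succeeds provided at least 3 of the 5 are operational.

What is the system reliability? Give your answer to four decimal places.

0.9762

R = Σ_{i=3}^{5} C(5,i) p^i (1−p)^{5−i} with p = 0.856
C(5,3)·0.856^3·0.144^2 = 0.130061
C(5,4)·0.856^4·0.144^1 = 0.386569
C(5,5)·0.856^5·0.144^0 = 0.459588
Sum = 0.9762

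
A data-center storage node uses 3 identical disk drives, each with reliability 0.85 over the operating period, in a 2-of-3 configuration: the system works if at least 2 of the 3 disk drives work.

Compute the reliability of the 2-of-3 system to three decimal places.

0.939

R = Σ_{i=2}^{3} C(3,i) p^i (1−p)^{3−i} with p = 0.85
C(3,2)·0.85^2·0.15^1 = 0.32513
C(3,3)·0.85^3·0.15^0 = 0.61413
Sum = 0.939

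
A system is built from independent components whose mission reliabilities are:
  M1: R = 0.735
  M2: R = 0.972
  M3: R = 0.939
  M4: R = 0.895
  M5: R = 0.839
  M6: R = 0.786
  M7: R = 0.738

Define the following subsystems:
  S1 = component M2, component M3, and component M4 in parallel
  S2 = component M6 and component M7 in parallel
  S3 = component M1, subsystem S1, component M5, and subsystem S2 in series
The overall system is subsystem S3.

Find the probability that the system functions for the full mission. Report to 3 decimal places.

Parallel (M2, M3, and M4): 1 − (1 − 0.97200)(1 − 0.93900)(1 − 0.89500) = 0.99982
Parallel (M6 and M7): 1 − (1 − 0.78600)(1 − 0.73800) = 0.94393
Series (M1, [0.99982], M5, and [0.94393]): 0.73500 × 0.99982 × 0.83900 × 0.94393 = 0.582

0.582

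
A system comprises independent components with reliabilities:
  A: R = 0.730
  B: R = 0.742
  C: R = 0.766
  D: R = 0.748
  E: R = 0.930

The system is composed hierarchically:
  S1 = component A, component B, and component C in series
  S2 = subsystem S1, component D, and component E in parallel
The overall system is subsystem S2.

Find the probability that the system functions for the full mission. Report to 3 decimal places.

0.990

Series (A, B, and C): 0.73000 × 0.74200 × 0.76600 = 0.41491
Parallel ([0.41491], D, and E): 1 − (1 − 0.41491)(1 − 0.74800)(1 − 0.93000) = 0.990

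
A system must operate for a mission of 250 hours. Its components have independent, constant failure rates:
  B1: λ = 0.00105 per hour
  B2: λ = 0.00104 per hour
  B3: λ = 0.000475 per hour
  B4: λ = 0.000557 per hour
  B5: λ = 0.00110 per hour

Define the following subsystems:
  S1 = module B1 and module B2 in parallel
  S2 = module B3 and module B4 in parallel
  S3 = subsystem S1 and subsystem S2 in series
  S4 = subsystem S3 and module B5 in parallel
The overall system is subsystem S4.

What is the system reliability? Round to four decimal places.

0.9840

R(B1) = exp(−0.00105 × 250) = 0.769126
R(B2) = exp(−0.00104 × 250) = 0.771052
R(B3) = exp(−0.000475 × 250) = 0.888030
R(B4) = exp(−0.000557 × 250) = 0.870010
R(B5) = exp(−0.00110 × 250) = 0.759572
Parallel (B1 and B2): 1 − (1 − 0.769126)(1 − 0.771052) = 0.947142
Parallel (B3 and B4): 1 − (1 − 0.888030)(1 − 0.870010) = 0.985445
Series ([0.947142] and [0.985445]): 0.947142 × 0.985445 = 0.933356
Parallel ([0.933356] and B5): 1 − (1 − 0.933356)(1 − 0.759572) = 0.9840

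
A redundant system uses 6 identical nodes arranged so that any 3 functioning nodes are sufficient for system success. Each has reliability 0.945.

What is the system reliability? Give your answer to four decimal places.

0.9999

R = Σ_{i=3}^{6} C(6,i) p^i (1−p)^{6−i} with p = 0.945
C(6,3)·0.945^3·0.055^3 = 0.002808
C(6,4)·0.945^4·0.055^2 = 0.036186
C(6,5)·0.945^5·0.055^1 = 0.248698
C(6,6)·0.945^6·0.055^0 = 0.712182
Sum = 0.9999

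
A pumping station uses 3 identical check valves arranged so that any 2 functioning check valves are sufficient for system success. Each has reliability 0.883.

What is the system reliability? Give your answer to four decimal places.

0.9621

R = Σ_{i=2}^{3} C(3,i) p^i (1−p)^{3−i} with p = 0.883
C(3,2)·0.883^2·0.117^1 = 0.273671
C(3,3)·0.883^3·0.117^0 = 0.688465
Sum = 0.9621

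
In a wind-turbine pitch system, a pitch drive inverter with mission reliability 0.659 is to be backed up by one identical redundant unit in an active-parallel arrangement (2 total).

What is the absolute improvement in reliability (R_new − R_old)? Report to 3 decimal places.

R_before = 0.659
R_after = 1 − (1 − 0.659)^2 = 0.884
ΔR = 0.884 − 0.659 = 0.225

0.225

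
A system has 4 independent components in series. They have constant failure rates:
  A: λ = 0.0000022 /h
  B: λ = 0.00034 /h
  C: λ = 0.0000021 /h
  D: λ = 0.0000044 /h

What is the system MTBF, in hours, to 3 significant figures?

2870

Series of exponential components: λ_sys = Σ λ_i
λ_sys = 0.0000022 + 0.00034 + 0.0000021 + 0.0000044 = 3.4870e-04 /h
MTBF = 1 / λ_sys = 2870 h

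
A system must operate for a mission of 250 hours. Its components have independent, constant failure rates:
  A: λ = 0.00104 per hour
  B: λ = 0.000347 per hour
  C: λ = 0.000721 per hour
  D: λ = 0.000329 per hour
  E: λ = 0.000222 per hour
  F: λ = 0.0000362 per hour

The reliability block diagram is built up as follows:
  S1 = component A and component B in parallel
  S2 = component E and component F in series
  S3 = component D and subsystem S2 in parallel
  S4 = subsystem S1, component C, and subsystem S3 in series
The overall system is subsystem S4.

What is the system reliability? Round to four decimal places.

0.8151

R(A) = exp(−0.00104 × 250) = 0.771052
R(B) = exp(−0.000347 × 250) = 0.916906
R(C) = exp(−0.000721 × 250) = 0.835061
R(D) = exp(−0.000329 × 250) = 0.921042
R(E) = exp(−0.000222 × 250) = 0.946012
R(F) = exp(−0.0000362 × 250) = 0.990991
Parallel (A and B): 1 − (1 − 0.771052)(1 − 0.916906) = 0.980976
Series (E and F): 0.946012 × 0.990991 = 0.937489
Parallel (D and [0.937489]): 1 − (1 − 0.921042)(1 − 0.937489) = 0.995064
Series ([0.980976], C, and [0.995064]): 0.980976 × 0.835061 × 0.995064 = 0.8151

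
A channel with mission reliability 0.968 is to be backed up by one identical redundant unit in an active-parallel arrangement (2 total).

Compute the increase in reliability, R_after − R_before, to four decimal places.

R_before = 0.968
R_after = 1 − (1 − 0.968)^2 = 0.9990
ΔR = 0.9990 − 0.968 = 0.0310

0.0310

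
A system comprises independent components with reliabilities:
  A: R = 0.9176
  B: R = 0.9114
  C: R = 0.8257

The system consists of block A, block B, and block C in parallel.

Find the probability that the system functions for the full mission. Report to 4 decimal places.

Parallel (A, B, and C): 1 − (1 − 0.917600)(1 − 0.911400)(1 − 0.825700) = 0.9987

0.9987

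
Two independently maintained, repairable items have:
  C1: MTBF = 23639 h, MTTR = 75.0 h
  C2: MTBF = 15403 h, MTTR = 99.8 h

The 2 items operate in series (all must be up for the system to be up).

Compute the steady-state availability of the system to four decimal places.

A(C1) = MTBF/(MTBF+MTTR) = 23639/(23639+75.0) = 0.996837
A(C2) = MTBF/(MTBF+MTTR) = 15403/(15403+99.8) = 0.993562
Series availability: 0.996837 × 0.993562 = 0.9904

0.9904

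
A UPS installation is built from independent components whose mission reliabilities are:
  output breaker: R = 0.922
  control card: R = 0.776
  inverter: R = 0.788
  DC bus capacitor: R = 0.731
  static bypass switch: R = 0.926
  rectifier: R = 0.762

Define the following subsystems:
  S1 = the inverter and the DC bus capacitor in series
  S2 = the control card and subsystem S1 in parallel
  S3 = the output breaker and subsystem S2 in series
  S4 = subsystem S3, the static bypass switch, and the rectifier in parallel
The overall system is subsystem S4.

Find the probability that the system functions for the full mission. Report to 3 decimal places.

Series (inverter and DC bus capacitor): 0.78800 × 0.73100 = 0.57603
Parallel (control card and [0.57603]): 1 − (1 − 0.77600)(1 − 0.57603) = 0.90503
Series (output breaker and [0.90503]): 0.92200 × 0.90503 = 0.83444
Parallel ([0.83444], static bypass switch, and rectifier): 1 − (1 − 0.83444)(1 − 0.92600)(1 − 0.76200) = 0.997

0.997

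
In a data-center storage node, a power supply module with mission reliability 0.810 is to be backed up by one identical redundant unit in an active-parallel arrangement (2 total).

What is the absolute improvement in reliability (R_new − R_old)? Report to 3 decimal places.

0.154

R_before = 0.810
R_after = 1 − (1 − 0.810)^2 = 0.964
ΔR = 0.964 − 0.810 = 0.154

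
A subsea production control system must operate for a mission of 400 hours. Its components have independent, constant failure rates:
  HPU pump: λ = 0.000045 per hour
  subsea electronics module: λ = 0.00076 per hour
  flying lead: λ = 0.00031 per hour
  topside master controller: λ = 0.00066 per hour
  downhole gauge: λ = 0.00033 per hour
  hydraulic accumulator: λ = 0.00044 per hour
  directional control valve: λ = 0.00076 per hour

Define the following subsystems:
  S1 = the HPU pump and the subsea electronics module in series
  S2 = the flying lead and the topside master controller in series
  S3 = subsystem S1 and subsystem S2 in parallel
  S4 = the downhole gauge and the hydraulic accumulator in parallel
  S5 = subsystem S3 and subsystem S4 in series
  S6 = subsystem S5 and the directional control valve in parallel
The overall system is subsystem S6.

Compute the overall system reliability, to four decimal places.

R(HPU pump) = exp(−0.000045 × 400) = 0.982161
R(subsea electronics module) = exp(−0.00076 × 400) = 0.737861
R(flying lead) = exp(−0.00031 × 400) = 0.883380
R(topside master controller) = exp(−0.00066 × 400) = 0.767974
R(downhole gauge) = exp(−0.00033 × 400) = 0.876341
R(hydraulic accumulator) = exp(−0.00044 × 400) = 0.838618
R(directional control valve) = exp(−0.00076 × 400) = 0.737861
Series (HPU pump and subsea electronics module): 0.982161 × 0.737861 = 0.724698
Series (flying lead and topside master controller): 0.883380 × 0.767974 = 0.678413
Parallel ([0.724698] and [0.678413]): 1 − (1 − 0.724698)(1 − 0.678413) = 0.911466
Parallel (downhole gauge and hydraulic accumulator): 1 − (1 − 0.876341)(1 − 0.838618) = 0.980044
Series ([0.911466] and [0.980044]): 0.911466 × 0.980044 = 0.893277
Parallel ([0.893277] and directional control valve): 1 − (1 − 0.893277)(1 − 0.737861) = 0.9720

0.9720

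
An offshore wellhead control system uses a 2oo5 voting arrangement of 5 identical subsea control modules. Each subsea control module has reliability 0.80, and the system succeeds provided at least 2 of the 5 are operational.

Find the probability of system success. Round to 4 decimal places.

R = Σ_{i=2}^{5} C(5,i) p^i (1−p)^{5−i} with p = 0.80
C(5,2)·0.80^2·0.20^3 = 0.051200
C(5,3)·0.80^3·0.20^2 = 0.204800
C(5,4)·0.80^4·0.20^1 = 0.409600
C(5,5)·0.80^5·0.20^0 = 0.327680
Sum = 0.9933

0.9933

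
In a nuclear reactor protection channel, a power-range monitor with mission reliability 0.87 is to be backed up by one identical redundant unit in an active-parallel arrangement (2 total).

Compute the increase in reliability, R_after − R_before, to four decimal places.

0.1131

R_before = 0.87
R_after = 1 − (1 − 0.87)^2 = 0.9831
ΔR = 0.9831 − 0.87 = 0.1131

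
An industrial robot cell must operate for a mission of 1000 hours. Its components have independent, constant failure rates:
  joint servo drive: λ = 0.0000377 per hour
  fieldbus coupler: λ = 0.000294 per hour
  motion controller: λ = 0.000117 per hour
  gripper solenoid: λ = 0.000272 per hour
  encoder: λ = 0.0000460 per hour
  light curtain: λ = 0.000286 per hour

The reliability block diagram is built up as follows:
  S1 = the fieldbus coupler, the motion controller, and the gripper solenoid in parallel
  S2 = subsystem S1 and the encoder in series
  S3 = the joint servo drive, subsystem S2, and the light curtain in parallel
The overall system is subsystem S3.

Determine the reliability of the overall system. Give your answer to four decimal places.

0.9995

R(joint servo drive) = exp(−0.0000377 × 1000) = 0.963002
R(fieldbus coupler) = exp(−0.000294 × 1000) = 0.745276
R(motion controller) = exp(−0.000117 × 1000) = 0.889585
R(gripper solenoid) = exp(−0.000272 × 1000) = 0.761854
R(encoder) = exp(−0.0000460 × 1000) = 0.955042
R(light curtain) = exp(−0.000286 × 1000) = 0.751263
Parallel (fieldbus coupler, motion controller, and gripper solenoid): 1 − (1 − 0.745276)(1 − 0.889585)(1 − 0.761854) = 0.993302
Series ([0.993302] and encoder): 0.993302 × 0.955042 = 0.948645
Parallel (joint servo drive, [0.948645], and light curtain): 1 − (1 − 0.963002)(1 − 0.948645)(1 − 0.751263) = 0.9995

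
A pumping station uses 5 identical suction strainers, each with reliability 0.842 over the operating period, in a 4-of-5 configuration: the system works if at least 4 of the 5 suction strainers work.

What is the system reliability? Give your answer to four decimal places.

R = Σ_{i=4}^{5} C(5,i) p^i (1−p)^{5−i} with p = 0.842
C(5,4)·0.842^4·0.158^1 = 0.397078
C(5,5)·0.842^5·0.158^0 = 0.423214
Sum = 0.8203

0.8203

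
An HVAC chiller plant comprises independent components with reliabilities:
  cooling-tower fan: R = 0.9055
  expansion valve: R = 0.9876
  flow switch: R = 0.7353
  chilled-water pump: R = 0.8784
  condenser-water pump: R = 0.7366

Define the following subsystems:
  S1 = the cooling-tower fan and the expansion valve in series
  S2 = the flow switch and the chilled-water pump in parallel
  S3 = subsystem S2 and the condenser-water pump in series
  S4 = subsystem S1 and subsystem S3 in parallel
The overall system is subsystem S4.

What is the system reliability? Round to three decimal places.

0.970

Series (cooling-tower fan and expansion valve): 0.90550 × 0.98760 = 0.89427
Parallel (flow switch and chilled-water pump): 1 − (1 − 0.73530)(1 − 0.87840) = 0.96781
Series ([0.96781] and condenser-water pump): 0.96781 × 0.73660 = 0.71289
Parallel ([0.89427] and [0.71289]): 1 − (1 − 0.89427)(1 − 0.71289) = 0.970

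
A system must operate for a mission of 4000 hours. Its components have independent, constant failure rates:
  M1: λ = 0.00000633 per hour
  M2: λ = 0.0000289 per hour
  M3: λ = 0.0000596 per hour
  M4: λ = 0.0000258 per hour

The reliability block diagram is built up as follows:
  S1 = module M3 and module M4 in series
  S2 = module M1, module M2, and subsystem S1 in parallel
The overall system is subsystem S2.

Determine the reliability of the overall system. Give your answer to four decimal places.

R(M1) = exp(−0.00000633 × 4000) = 0.974998
R(M2) = exp(−0.0000289 × 4000) = 0.890831
R(M3) = exp(−0.0000596 × 4000) = 0.787887
R(M4) = exp(−0.0000258 × 4000) = 0.901947
Series (M3 and M4): 0.787887 × 0.901947 = 0.710632
Parallel (M1, M2, and [0.710632]): 1 − (1 − 0.974998)(1 − 0.890831)(1 − 0.710632) = 0.9992

0.9992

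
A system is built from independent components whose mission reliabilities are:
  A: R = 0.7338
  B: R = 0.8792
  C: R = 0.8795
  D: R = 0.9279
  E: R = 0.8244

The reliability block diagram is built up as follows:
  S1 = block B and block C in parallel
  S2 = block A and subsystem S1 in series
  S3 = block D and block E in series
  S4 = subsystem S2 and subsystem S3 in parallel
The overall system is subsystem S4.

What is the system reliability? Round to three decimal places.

0.935

Parallel (B and C): 1 − (1 − 0.87920)(1 − 0.87950) = 0.98544
Series (A and [0.98544]): 0.73380 × 0.98544 = 0.72312
Series (D and E): 0.92790 × 0.82440 = 0.76496
Parallel ([0.72312] and [0.76496]): 1 − (1 − 0.72312)(1 − 0.76496) = 0.935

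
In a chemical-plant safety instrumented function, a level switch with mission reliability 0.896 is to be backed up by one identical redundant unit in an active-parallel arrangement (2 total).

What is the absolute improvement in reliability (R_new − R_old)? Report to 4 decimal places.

0.0932

R_before = 0.896
R_after = 1 − (1 − 0.896)^2 = 0.9892
ΔR = 0.9892 − 0.896 = 0.0932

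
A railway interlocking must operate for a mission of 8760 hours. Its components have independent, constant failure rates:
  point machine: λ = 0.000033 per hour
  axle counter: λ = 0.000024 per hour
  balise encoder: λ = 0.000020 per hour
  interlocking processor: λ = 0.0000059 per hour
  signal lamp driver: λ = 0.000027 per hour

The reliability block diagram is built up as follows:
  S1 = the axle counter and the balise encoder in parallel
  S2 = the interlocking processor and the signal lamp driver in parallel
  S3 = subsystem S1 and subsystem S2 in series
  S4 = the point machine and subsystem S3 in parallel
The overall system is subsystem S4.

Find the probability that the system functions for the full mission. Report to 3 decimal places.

0.990

R(point machine) = exp(−0.000033 × 8760) = 0.74895
R(axle counter) = exp(−0.000024 × 8760) = 0.81039
R(balise encoder) = exp(−0.000020 × 8760) = 0.83929
R(interlocking processor) = exp(−0.0000059 × 8760) = 0.94963
R(signal lamp driver) = exp(−0.000027 × 8760) = 0.78937
Parallel (axle counter and balise encoder): 1 − (1 − 0.81039)(1 − 0.83929) = 0.96953
Parallel (interlocking processor and signal lamp driver): 1 − (1 − 0.94963)(1 − 0.78937) = 0.98939
Series ([0.96953] and [0.98939]): 0.96953 × 0.98939 = 0.95924
Parallel (point machine and [0.95924]): 1 − (1 − 0.74895)(1 − 0.95924) = 0.990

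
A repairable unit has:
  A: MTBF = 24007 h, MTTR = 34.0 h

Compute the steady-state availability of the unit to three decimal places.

0.999

A(A) = MTBF/(MTBF+MTTR) = 24007/(24007+34.0) = 0.999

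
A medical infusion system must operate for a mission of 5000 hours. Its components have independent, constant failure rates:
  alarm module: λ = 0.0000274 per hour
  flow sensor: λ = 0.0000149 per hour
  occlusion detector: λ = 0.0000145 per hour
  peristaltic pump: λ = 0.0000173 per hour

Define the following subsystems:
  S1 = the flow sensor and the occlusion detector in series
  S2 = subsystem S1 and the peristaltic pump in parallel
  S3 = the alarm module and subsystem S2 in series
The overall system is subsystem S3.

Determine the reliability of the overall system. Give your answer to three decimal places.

0.862

R(alarm module) = exp(−0.0000274 × 5000) = 0.87197
R(flow sensor) = exp(−0.0000149 × 5000) = 0.92821
R(occlusion detector) = exp(−0.0000145 × 5000) = 0.93007
R(peristaltic pump) = exp(−0.0000173 × 5000) = 0.91714
Series (flow sensor and occlusion detector): 0.92821 × 0.93007 = 0.86330
Parallel ([0.86330] and peristaltic pump): 1 − (1 − 0.86330)(1 − 0.91714) = 0.98867
Series (alarm module and [0.98867]): 0.87197 × 0.98867 = 0.862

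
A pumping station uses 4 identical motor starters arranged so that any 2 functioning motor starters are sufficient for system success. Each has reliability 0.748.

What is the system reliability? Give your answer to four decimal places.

R = Σ_{i=2}^{4} C(4,i) p^i (1−p)^{4−i} with p = 0.748
C(4,2)·0.748^2·0.252^2 = 0.213184
C(4,3)·0.748^3·0.252^1 = 0.421857
C(4,4)·0.748^4·0.252^0 = 0.313045
Sum = 0.9481

0.9481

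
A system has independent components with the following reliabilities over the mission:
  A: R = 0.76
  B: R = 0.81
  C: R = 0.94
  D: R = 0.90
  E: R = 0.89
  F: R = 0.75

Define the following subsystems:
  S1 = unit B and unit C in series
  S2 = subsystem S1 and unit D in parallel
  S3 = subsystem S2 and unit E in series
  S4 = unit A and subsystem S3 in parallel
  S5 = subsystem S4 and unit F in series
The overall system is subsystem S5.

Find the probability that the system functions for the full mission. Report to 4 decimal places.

0.7264

Series (B and C): 0.810000 × 0.940000 = 0.761400
Parallel ([0.761400] and D): 1 − (1 − 0.761400)(1 − 0.900000) = 0.976140
Series ([0.976140] and E): 0.976140 × 0.890000 = 0.868765
Parallel (A and [0.868765]): 1 − (1 − 0.760000)(1 − 0.868765) = 0.968504
Series ([0.968504] and F): 0.968504 × 0.750000 = 0.7264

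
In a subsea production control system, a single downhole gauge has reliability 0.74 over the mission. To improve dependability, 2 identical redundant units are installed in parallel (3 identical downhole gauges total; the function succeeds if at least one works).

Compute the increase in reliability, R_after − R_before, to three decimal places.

R_before = 0.74
R_after = 1 − (1 − 0.74)^3 = 0.982
ΔR = 0.982 − 0.74 = 0.242

0.242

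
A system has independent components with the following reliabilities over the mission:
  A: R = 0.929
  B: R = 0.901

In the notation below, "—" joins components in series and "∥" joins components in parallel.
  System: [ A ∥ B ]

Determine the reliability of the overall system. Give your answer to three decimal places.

0.993

Parallel (A and B): 1 − (1 − 0.92900)(1 − 0.90100) = 0.993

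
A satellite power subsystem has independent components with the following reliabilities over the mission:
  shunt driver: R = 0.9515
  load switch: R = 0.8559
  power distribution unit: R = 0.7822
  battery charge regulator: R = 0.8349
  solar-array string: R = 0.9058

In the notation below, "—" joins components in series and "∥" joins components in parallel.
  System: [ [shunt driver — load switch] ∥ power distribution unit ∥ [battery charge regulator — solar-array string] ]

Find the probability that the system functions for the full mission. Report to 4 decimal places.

Series (shunt driver and load switch): 0.951500 × 0.855900 = 0.814389
Series (battery charge regulator and solar-array string): 0.834900 × 0.905800 = 0.756252
Parallel ([0.814389], power distribution unit, and [0.756252]): 1 − (1 − 0.814389)(1 − 0.782200)(1 − 0.756252) = 0.9901

0.9901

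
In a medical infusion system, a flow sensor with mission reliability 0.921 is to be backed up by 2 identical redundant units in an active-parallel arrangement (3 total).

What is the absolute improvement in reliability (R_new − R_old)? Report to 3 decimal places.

0.079

R_before = 0.921
R_after = 1 − (1 − 0.921)^3 = 1.000
ΔR = 1.000 − 0.921 = 0.079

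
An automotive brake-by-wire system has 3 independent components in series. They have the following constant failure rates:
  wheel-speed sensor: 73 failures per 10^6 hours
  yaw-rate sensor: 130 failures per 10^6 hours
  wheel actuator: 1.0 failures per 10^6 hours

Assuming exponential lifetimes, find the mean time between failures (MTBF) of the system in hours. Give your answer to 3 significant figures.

4900

Series of exponential components: λ_sys = Σ λ_i
λ_sys = 0.000073 + 0.00013 + 0.0000010 = 2.0400e-04 /h
MTBF = 1 / λ_sys = 4900 h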